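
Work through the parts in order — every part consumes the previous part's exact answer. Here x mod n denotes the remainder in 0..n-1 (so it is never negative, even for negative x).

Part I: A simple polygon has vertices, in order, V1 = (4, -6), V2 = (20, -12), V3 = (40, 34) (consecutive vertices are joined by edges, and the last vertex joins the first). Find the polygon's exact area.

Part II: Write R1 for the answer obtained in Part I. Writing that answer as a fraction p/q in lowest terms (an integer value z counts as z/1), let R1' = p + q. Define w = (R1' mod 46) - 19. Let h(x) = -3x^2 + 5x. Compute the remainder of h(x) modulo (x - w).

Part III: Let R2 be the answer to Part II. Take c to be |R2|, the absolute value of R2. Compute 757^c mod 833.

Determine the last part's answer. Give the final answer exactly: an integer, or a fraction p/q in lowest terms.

645

Part I: cross terms: (4*-12 - 20*-6)=72, (20*34 - 40*-12)=1160, (40*-6 - 4*34)=-376; twice the area = |856| = 856; area = 428; answer 428
Part II: R1 = 428; threaded value p + q = 429; w = -4; remainder = value at the root: -3*(-4)^2 + 5*(-4)^1 = (-48) + (-20) = -68; answer -68
Part III: R2 = -68; c = 68; squarings mod 833: 757^1=757, 757^2=778, 757^4=526, 757^8=120, 757^16=239, 757^32=477, 757^64=120; 757^68 = 757^4 * 757^64 = 645 (mod 833); answer 645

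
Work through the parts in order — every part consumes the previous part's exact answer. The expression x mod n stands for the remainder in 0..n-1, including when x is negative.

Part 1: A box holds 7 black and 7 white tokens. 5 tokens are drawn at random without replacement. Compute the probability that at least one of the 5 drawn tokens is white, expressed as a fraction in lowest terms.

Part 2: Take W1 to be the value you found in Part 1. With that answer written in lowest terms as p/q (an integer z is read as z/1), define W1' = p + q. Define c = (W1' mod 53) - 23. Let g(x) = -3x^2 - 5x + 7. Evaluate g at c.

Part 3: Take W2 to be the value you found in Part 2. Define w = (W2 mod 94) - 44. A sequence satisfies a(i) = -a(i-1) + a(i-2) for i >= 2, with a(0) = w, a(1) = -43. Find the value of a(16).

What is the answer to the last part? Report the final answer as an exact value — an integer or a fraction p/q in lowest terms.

18651

Part 1: total draws C(14,5) = 2002; complement C(7,5) = 21; favorable 2002 - 21 = 1981; P = 283/286; answer 283/286
Part 2: W1 = 283/286; threaded value p + q = 569; c = 16; -3*(16)^2 - 5*(16)^1 + 7 = (-768) + (-80) + (7) = -841; answer -841
Part 3: W2 = -841; w = -39; a(2) = -1*(-43) + 1*(-39) = 4; iterating: a(2)=4, a(3)=-47, a(4)=51, a(5)=-98, a(6)=149, a(7)=-247, a(8)=396, a(9)=-643, a(10)=1039, a(11)=-1682, a(12)=2721, a(13)=-4403, a(14)=7124, a(15)=-11527, a(16)=18651; answer 18651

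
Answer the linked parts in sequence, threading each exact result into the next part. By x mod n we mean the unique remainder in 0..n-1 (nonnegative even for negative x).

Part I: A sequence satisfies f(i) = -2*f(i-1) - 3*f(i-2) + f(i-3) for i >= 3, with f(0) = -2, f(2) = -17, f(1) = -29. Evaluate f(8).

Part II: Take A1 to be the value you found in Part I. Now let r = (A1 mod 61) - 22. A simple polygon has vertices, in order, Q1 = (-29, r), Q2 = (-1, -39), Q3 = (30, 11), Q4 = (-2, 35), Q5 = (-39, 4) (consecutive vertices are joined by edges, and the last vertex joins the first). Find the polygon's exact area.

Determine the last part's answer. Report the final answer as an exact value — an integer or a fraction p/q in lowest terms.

Part I: f(3) = -2*(-17) - 3*(-29) + 1*(-2) = 119; iterating: f(3)=119, f(4)=-216, f(5)=58, f(6)=651, f(7)=-1692, f(8)=1489; answer 1489
Part II: A1 = 1489; r = 3; cross terms: (-29*-39 - -1*3)=1134, (-1*11 - 30*-39)=1159, (30*35 - -2*11)=1072, (-2*4 - -39*35)=1357, (-39*3 - -29*4)=-1; twice the area = |4721| = 4721; area = 4721/2; answer 4721/2

4721/2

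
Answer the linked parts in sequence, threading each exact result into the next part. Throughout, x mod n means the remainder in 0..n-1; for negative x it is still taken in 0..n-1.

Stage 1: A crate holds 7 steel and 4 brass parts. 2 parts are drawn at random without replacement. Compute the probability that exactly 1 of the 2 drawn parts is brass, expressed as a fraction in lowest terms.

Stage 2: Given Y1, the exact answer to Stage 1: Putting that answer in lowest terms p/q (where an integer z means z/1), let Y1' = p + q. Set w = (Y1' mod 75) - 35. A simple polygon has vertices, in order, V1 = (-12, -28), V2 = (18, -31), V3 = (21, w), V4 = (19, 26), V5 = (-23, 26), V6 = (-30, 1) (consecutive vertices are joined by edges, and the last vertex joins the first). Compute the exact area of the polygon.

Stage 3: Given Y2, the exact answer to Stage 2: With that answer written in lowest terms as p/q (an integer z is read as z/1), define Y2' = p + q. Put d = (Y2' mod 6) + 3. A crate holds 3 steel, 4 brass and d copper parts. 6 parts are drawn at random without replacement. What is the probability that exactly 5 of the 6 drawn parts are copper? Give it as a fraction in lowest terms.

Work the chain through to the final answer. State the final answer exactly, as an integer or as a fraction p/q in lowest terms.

Stage 1: total draws C(11,2) = 55; favorable C(4,1)*C(7,1) = 28; P = 28/55; answer 28/55
Stage 2: Y1 = 28/55; threaded value p + q = 83; w = -27; cross terms: (-12*-31 - 18*-28)=876, (18*-27 - 21*-31)=165, (21*26 - 19*-27)=1059, (19*26 - -23*26)=1092, (-23*1 - -30*26)=757, (-30*-28 - -12*1)=852; twice the area = |4801| = 4801; area = 4801/2; answer 4801/2
Stage 3: Y2 = 4801/2; threaded value p + q = 4803; d = 6; total draws C(13,6) = 1716; favorable C(6,5)*C(7,1) = 42; P = 7/286; answer 7/286

7/286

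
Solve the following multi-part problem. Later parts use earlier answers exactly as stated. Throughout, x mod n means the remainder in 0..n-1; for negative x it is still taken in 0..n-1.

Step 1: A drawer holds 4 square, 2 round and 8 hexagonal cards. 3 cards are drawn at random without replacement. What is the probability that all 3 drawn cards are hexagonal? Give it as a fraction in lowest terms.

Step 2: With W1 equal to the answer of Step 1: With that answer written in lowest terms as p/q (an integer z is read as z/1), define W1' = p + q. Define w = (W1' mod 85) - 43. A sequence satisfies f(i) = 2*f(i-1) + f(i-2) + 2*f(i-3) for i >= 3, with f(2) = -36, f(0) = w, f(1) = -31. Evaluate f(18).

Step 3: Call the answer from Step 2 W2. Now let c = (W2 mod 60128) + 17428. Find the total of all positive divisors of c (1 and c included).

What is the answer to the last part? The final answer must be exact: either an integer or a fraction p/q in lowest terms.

156240

Step 1: total draws C(14,3) = 364; favorable C(8,3) = 56; P = 2/13; answer 2/13
Step 2: W1 = 2/13; threaded value p + q = 15; w = -28; f(3) = 2*(-36) + 1*(-31) + 2*(-28) = -159; iterating: f(3)=-159, f(4)=-416, f(5)=-1063, f(6)=-2860, f(7)=-7615, f(8)=-20216, f(9)=-53767, f(10)=-142980, f(11)=-380159, f(12)=-1010832, f(13)=-2687783, f(14)=-7146716, f(15)=-19002879, f(16)=-50528040, f(17)=-134352391, f(18)=-357238580; answer -357238580
Step 3: W2 = -357238580; c = 59424; 59424 = 2^5 * 3 * 619; sigma = (1 + 2 + 4 + 8 + 16 + 32) * (1 + 3) * (1 + 619) = 63 * 4 * 620 = 156240; answer 156240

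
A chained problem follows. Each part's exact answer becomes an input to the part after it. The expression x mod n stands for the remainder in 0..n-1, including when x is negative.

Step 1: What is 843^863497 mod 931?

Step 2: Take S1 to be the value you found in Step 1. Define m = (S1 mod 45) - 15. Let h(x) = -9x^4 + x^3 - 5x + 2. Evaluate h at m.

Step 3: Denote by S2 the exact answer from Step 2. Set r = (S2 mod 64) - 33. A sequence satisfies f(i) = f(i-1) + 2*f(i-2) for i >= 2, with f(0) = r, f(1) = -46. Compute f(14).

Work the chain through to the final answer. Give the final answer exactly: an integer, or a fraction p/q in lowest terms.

Step 1: squarings mod 931: 843^1=843, 843^2=296, 843^4=102, 843^8=163, 843^16=501, 843^32=562, 843^64=235, 843^128=296, 843^256=102, 843^512=163, 843^1024=501, 843^2048=562, 843^4096=235, 843^8192=296, 843^16384=102, 843^32768=163, 843^65536=501, 843^131072=562, 843^262144=235, 843^524288=296; 843^863497 = 843^1 * 843^8 * 843^256 * 843^1024 * 843^2048 * 843^8192 * 843^65536 * 843^262144 * 843^524288 = 710 (mod 931); answer 710
Step 2: S1 = 710; m = 20; -9*(20)^4 + 1*(20)^3 - 5*(20)^1 + 2 = (-1440000) + (8000) + (-100) + (2) = -1432098; answer -1432098
Step 3: S2 = -1432098; r = -3; f(2) = 1*(-46) + 2*(-3) = -52; iterating: f(2)=-52, f(3)=-144, f(4)=-248, f(5)=-536, f(6)=-1032, f(7)=-2104, f(8)=-4168, f(9)=-8376, f(10)=-16712, f(11)=-33464, f(12)=-66888, f(13)=-133816, f(14)=-267592; answer -267592

-267592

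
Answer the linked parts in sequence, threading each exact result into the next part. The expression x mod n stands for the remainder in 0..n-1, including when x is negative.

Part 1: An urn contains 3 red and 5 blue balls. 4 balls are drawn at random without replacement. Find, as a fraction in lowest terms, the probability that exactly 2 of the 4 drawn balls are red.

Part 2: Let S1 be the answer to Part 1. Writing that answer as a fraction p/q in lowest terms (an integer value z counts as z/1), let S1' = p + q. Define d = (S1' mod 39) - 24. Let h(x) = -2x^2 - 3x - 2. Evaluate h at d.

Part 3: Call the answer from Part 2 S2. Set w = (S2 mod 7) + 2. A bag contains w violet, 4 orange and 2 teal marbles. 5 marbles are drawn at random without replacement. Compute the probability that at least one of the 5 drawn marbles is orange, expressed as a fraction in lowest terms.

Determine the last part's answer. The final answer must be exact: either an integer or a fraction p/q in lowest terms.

129/143

Part 1: total draws C(8,4) = 70; favorable C(3,2)*C(5,2) = 30; P = 3/7; answer 3/7
Part 2: S1 = 3/7; threaded value p + q = 10; d = -14; -2*(-14)^2 - 3*(-14)^1 - 2 = (-392) + (42) + (-2) = -352; answer -352
Part 3: S2 = -352; w = 7; total draws C(13,5) = 1287; complement C(9,5) = 126; favorable 1287 - 126 = 1161; P = 129/143; answer 129/143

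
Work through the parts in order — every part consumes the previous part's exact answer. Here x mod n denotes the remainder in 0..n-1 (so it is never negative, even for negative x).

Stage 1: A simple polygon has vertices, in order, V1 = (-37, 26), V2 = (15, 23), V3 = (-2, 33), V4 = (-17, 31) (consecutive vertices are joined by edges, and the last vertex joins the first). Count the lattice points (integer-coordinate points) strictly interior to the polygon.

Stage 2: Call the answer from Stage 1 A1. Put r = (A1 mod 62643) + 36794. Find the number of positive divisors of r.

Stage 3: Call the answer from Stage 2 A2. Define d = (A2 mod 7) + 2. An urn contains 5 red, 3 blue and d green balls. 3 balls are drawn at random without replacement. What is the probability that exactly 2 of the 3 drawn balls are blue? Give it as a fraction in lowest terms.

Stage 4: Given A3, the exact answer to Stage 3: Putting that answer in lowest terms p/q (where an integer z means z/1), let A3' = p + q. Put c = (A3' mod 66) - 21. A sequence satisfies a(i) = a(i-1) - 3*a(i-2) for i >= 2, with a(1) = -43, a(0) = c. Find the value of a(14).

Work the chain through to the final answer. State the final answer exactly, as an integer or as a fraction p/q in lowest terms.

10457

Stage 1: cross terms: (-37*23 - 15*26)=-1241, (15*33 - -2*23)=541, (-2*31 - -17*33)=499, (-17*26 - -37*31)=705; twice the area = |504| = 504; area = 252; boundary points = 1 + 1 + 1 + 5 = 8; strictly interior points = area - boundary/2 + 1 = 249; answer 249
Stage 2: A1 = 249; r = 37043; 37043 = 17 * 2179; number of divisors = (1+1) * (1+1) = 4; answer 4
Stage 3: A2 = 4; d = 6; total draws C(14,3) = 364; favorable C(3,2)*C(11,1) = 33; P = 33/364; answer 33/364
Stage 4: A3 = 33/364; threaded value p + q = 397; c = -20; a(2) = 1*(-43) - 3*(-20) = 17; iterating: a(2)=17, a(3)=146, a(4)=95, a(5)=-343, a(6)=-628, a(7)=401, a(8)=2285, a(9)=1082, a(10)=-5773, a(11)=-9019, a(12)=8300, a(13)=35357, a(14)=10457; answer 10457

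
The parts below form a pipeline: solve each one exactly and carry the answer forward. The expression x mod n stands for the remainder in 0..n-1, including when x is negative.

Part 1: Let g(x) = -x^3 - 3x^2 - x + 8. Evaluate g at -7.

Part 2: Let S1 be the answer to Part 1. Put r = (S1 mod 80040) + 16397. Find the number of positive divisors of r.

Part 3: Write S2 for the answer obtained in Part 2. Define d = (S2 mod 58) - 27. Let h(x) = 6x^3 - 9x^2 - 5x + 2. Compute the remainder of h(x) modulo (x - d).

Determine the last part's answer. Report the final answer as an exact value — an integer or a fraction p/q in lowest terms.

Part 1: -1*(-7)^3 - 3*(-7)^2 - 1*(-7)^1 + 8 = (343) + (-147) + (7) + (8) = 211; answer 211
Part 2: S1 = 211; r = 16608; 16608 = 2^5 * 3 * 173; number of divisors = (5+1) * (1+1) * (1+1) = 24; answer 24
Part 3: S2 = 24; d = -3; remainder = value at the root: 6*(-3)^3 - 9*(-3)^2 - 5*(-3)^1 + 2 = (-162) + (-81) + (15) + (2) = -226; answer -226

-226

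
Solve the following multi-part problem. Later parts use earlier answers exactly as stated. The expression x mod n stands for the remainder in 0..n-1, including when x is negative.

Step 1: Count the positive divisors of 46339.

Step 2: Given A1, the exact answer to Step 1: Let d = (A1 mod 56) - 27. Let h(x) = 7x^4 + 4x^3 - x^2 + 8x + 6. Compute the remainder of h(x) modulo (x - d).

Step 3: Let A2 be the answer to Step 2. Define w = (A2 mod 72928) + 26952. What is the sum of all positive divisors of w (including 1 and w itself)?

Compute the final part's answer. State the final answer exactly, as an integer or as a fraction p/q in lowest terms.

78182

Step 1: 46339 = 149 * 311; number of divisors = (1+1) * (1+1) = 4; answer 4
Step 2: A1 = 4; d = -23; remainder = value at the root: 7*(-23)^4 + 4*(-23)^3 - 1*(-23)^2 + 8*(-23)^1 + 6 = (1958887) + (-48668) + (-529) + (-184) + (6) = 1909512; answer 1909512
Step 3: A2 = 1909512; w = 40336; 40336 = 2^4 * 2521; sigma = (1 + 2 + 4 + 8 + 16) * (1 + 2521) = 31 * 2522 = 78182; answer 78182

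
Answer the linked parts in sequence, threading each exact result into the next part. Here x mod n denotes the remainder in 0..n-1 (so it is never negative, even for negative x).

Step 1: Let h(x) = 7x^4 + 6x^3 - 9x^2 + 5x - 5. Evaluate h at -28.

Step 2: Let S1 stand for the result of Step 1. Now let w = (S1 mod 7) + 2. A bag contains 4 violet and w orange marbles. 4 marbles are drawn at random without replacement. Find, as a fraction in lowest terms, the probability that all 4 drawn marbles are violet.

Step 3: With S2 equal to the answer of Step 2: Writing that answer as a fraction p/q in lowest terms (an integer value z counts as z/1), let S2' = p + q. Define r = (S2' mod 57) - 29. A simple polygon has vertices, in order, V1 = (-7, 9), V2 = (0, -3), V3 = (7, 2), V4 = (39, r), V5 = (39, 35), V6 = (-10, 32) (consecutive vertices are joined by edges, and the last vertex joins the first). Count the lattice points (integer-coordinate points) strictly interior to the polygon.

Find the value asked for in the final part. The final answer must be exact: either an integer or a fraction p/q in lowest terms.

Step 1: 7*(-28)^4 + 6*(-28)^3 - 9*(-28)^2 + 5*(-28)^1 - 5 = (4302592) + (-131712) + (-7056) + (-140) + (-5) = 4163679; answer 4163679
Step 2: S1 = 4163679; w = 4; total draws C(8,4) = 70; favorable C(4,4) = 1; P = 1/70; answer 1/70
Step 3: S2 = 1/70; threaded value p + q = 71; r = -15; cross terms: (-7*-3 - 0*9)=21, (0*2 - 7*-3)=21, (7*-15 - 39*2)=-183, (39*35 - 39*-15)=1950, (39*32 - -10*35)=1598, (-10*9 - -7*32)=134; twice the area = |3541| = 3541; area = 3541/2; boundary points = 1 + 1 + 1 + 50 + 1 + 1 = 55; strictly interior points = area - boundary/2 + 1 = 1744; answer 1744

1744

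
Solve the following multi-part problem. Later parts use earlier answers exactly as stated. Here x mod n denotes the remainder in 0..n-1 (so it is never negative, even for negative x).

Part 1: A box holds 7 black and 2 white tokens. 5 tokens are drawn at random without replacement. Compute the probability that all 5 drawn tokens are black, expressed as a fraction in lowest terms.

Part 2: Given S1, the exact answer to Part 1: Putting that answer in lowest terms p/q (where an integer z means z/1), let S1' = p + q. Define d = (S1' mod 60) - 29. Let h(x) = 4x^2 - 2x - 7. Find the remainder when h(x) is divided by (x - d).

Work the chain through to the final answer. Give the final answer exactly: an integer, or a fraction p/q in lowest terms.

Part 1: total draws C(9,5) = 126; favorable C(7,5) = 21; P = 1/6; answer 1/6
Part 2: S1 = 1/6; threaded value p + q = 7; d = -22; remainder = value at the root: 4*(-22)^2 - 2*(-22)^1 - 7 = (1936) + (44) + (-7) = 1973; answer 1973

1973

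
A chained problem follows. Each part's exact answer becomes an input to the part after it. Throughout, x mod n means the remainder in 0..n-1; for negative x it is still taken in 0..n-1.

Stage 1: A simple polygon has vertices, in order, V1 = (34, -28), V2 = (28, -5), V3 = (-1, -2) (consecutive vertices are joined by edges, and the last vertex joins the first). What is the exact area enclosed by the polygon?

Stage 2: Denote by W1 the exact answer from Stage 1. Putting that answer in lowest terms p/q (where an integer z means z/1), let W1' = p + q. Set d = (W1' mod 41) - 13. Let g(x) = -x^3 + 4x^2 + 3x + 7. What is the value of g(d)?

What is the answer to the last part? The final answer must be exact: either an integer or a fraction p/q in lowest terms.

Stage 1: cross terms: (34*-5 - 28*-28)=614, (28*-2 - -1*-5)=-61, (-1*-28 - 34*-2)=96; twice the area = |649| = 649; area = 649/2; answer 649/2
Stage 2: W1 = 649/2; threaded value p + q = 651; d = 23; -1*(23)^3 + 4*(23)^2 + 3*(23)^1 + 7 = (-12167) + (2116) + (69) + (7) = -9975; answer -9975

-9975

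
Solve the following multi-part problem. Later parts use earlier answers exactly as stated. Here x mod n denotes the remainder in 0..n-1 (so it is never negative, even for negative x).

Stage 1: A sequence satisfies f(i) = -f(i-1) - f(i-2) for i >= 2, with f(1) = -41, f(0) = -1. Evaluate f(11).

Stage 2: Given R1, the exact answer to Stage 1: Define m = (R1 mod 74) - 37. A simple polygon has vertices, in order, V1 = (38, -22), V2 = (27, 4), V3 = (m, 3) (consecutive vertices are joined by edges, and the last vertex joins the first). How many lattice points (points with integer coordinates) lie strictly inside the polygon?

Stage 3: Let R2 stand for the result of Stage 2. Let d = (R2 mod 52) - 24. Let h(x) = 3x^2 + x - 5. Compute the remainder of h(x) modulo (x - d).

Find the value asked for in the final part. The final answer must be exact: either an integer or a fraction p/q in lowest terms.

149

Stage 1: f(2) = -1*(-41) - 1*(-1) = 42; iterating: f(2)=42, f(3)=-1, f(4)=-41, f(5)=42, f(6)=-1, f(7)=-41, f(8)=42, f(9)=-1, f(10)=-41, f(11)=42; answer 42
Stage 2: R1 = 42; m = 5; cross terms: (38*4 - 27*-22)=746, (27*3 - 5*4)=61, (5*-22 - 38*3)=-224; twice the area = |583| = 583; area = 583/2; boundary points = 1 + 1 + 1 = 3; strictly interior points = area - boundary/2 + 1 = 291; answer 291
Stage 3: R2 = 291; d = 7; remainder = value at the root: 3*(7)^2 + 1*(7)^1 - 5 = (147) + (7) + (-5) = 149; answer 149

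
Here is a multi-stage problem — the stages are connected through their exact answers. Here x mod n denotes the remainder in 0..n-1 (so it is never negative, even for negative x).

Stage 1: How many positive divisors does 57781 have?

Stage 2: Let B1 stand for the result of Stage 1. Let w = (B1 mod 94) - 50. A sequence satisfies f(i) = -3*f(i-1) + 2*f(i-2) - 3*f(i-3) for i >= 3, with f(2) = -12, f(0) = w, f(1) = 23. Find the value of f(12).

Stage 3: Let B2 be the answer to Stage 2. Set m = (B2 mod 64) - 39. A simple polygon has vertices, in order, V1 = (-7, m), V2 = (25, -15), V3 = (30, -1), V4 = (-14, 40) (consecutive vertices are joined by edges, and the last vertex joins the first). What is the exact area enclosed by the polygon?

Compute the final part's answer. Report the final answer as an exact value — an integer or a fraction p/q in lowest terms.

Stage 1: 57781 is prime, so its only divisors are 1 and 57781; count = 2; answer 2
Stage 2: B1 = 2; w = -48; f(3) = -3*(-12) + 2*(23) - 3*(-48) = 226; iterating: f(3)=226, f(4)=-771, f(5)=2801, f(6)=-10623, f(7)=39784, f(8)=-149001, f(9)=558440, f(10)=-2092674, f(11)=7841905, f(12)=-29386383; answer -29386383
Stage 3: B2 = -29386383; m = 10; cross terms: (-7*-15 - 25*10)=-145, (25*-1 - 30*-15)=425, (30*40 - -14*-1)=1186, (-14*10 - -7*40)=140; twice the area = |1606| = 1606; area = 803; answer 803

803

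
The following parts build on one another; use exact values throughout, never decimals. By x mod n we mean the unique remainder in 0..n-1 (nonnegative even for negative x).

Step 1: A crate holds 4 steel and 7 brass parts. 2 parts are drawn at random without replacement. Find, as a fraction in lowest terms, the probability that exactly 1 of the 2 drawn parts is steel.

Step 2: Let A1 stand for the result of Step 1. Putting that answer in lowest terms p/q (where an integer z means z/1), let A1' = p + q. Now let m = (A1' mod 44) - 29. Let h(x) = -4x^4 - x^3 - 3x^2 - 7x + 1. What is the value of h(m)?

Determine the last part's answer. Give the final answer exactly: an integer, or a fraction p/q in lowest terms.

-41369

Step 1: total draws C(11,2) = 55; favorable C(4,1)*C(7,1) = 28; P = 28/55; answer 28/55
Step 2: A1 = 28/55; threaded value p + q = 83; m = 10; -4*(10)^4 - 1*(10)^3 - 3*(10)^2 - 7*(10)^1 + 1 = (-40000) + (-1000) + (-300) + (-70) + (1) = -41369; answer -41369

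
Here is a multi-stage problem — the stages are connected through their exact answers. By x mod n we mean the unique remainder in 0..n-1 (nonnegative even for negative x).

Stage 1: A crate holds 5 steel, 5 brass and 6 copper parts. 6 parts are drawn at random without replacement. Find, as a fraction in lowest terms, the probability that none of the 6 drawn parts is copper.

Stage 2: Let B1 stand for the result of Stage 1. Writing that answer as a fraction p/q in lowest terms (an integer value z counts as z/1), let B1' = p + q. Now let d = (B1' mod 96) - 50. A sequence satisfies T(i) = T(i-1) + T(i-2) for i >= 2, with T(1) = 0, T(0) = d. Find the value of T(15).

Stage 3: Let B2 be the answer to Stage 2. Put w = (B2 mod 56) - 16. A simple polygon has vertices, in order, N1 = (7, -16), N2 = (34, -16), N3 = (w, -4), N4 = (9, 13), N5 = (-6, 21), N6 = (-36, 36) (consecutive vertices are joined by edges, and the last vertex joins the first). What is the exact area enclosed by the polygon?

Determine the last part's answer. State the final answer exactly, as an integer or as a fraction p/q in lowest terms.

Stage 1: total draws C(16,6) = 8008; favorable C(10,6) = 210; P = 15/572; answer 15/572
Stage 2: B1 = 15/572; threaded value p + q = 587; d = -39; T(2) = 1*(0) + 1*(-39) = -39; iterating: T(2)=-39, T(3)=-39, T(4)=-78, T(5)=-117, T(6)=-195, T(7)=-312, T(8)=-507, T(9)=-819, T(10)=-1326, T(11)=-2145, T(12)=-3471, T(13)=-5616, T(14)=-9087, T(15)=-14703; answer -14703
Stage 3: B2 = -14703; w = 9; cross terms: (7*-16 - 34*-16)=432, (34*-4 - 9*-16)=8, (9*13 - 9*-4)=153, (9*21 - -6*13)=267, (-6*36 - -36*21)=540, (-36*-16 - 7*36)=324; twice the area = |1724| = 1724; area = 862; answer 862

862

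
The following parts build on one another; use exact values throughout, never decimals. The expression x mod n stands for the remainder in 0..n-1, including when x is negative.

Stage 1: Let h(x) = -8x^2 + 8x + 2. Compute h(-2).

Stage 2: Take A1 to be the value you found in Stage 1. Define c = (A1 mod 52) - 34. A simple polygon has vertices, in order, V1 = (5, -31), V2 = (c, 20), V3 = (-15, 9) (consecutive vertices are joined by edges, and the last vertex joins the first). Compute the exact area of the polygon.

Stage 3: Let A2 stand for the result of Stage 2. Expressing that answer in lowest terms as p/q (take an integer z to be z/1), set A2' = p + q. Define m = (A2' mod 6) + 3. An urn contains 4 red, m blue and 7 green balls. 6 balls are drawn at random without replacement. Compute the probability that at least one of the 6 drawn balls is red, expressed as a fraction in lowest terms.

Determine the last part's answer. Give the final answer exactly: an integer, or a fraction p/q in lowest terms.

59/65

Stage 1: -8*(-2)^2 + 8*(-2)^1 + 2 = (-32) + (-16) + (2) = -46; answer -46
Stage 2: A1 = -46; c = -28; cross terms: (5*20 - -28*-31)=-768, (-28*9 - -15*20)=48, (-15*-31 - 5*9)=420; twice the area = |-300| = 300; area = 150; answer 150
Stage 3: A2 = 150; threaded value p + q = 151; m = 4; total draws C(15,6) = 5005; complement C(11,6) = 462; favorable 5005 - 462 = 4543; P = 59/65; answer 59/65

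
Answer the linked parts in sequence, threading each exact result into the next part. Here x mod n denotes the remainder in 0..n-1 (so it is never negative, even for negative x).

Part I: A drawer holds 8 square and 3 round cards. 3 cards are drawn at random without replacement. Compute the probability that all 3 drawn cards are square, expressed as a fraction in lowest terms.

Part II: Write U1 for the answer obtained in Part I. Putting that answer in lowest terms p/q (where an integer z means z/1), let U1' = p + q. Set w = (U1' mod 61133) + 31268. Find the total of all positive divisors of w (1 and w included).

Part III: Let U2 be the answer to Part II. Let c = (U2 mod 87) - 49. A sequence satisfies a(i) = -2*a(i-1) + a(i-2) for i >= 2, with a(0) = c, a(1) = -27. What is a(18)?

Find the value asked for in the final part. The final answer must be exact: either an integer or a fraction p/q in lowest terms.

Part I: total draws C(11,3) = 165; favorable C(8,3) = 56; P = 56/165; answer 56/165
Part II: U1 = 56/165; threaded value p + q = 221; w = 31489; 31489 is prime, so its only divisors are 1 and 31489; sigma = 1 + 31489 = 31490; answer 31490
Part III: U2 = 31490; c = 34; a(2) = -2*(-27) + 1*(34) = 88; iterating: a(2)=88, a(3)=-203, a(4)=494, a(5)=-1191, a(6)=2876, a(7)=-6943, a(8)=16762, a(9)=-40467, a(10)=97696, a(11)=-235859, a(12)=569414, a(13)=-1374687, a(14)=3318788, a(15)=-8012263, a(16)=19343314, a(17)=-46698891, a(18)=112741096; answer 112741096

112741096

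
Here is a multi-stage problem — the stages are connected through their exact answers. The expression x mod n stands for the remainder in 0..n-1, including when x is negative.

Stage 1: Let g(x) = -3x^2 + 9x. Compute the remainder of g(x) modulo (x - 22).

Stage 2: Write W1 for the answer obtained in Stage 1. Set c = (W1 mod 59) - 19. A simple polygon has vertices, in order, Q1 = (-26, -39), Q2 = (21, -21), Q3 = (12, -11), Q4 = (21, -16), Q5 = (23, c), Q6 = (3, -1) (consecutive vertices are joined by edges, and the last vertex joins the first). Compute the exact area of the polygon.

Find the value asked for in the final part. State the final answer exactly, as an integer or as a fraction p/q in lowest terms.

2077/2

Stage 1: remainder = value at the root: -3*(22)^2 + 9*(22)^1 = (-1452) + (198) = -1254; answer -1254
Stage 2: W1 = -1254; c = 25; cross terms: (-26*-21 - 21*-39)=1365, (21*-11 - 12*-21)=21, (12*-16 - 21*-11)=39, (21*25 - 23*-16)=893, (23*-1 - 3*25)=-98, (3*-39 - -26*-1)=-143; twice the area = |2077| = 2077; area = 2077/2; answer 2077/2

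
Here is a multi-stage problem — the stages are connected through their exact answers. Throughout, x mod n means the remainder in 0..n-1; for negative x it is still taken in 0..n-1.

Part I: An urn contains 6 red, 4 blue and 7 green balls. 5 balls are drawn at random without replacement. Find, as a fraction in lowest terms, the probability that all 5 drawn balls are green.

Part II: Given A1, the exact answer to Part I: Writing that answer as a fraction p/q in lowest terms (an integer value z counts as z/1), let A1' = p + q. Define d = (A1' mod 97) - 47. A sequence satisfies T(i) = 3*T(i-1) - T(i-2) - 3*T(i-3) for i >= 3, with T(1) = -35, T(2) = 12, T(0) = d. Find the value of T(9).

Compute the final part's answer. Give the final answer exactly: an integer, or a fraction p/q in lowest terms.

24805

Part I: total draws C(17,5) = 6188; favorable C(7,5) = 21; P = 3/884; answer 3/884
Part II: A1 = 3/884; threaded value p + q = 887; d = -33; T(3) = 3*(12) - 1*(-35) - 3*(-33) = 170; iterating: T(3)=170, T(4)=603, T(5)=1603, T(6)=3696, T(7)=7676, T(8)=14523, T(9)=24805; answer 24805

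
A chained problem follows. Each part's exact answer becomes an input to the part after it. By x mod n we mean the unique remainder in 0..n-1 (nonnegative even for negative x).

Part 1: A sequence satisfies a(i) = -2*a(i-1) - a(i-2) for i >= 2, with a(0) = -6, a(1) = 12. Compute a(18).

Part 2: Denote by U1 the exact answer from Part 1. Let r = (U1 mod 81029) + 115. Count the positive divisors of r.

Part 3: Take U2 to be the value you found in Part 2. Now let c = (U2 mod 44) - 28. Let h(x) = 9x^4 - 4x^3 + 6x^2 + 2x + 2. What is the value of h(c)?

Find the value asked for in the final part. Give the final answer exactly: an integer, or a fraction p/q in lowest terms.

2154

Part 1: a(2) = -2*(12) - 1*(-6) = -18; iterating: a(2)=-18, a(3)=24, a(4)=-30, a(5)=36, a(6)=-42, a(7)=48, a(8)=-54, a(9)=60, a(10)=-66, a(11)=72, a(12)=-78, a(13)=84, a(14)=-90, a(15)=96, a(16)=-102, a(17)=108, a(18)=-114; answer -114
Part 2: U1 = -114; r = 81030; 81030 = 2 * 3 * 5 * 37 * 73; number of divisors = (1+1) * (1+1) * (1+1) * (1+1) * (1+1) = 32; answer 32
Part 3: U2 = 32; c = 4; 9*(4)^4 - 4*(4)^3 + 6*(4)^2 + 2*(4)^1 + 2 = (2304) + (-256) + (96) + (8) + (2) = 2154; answer 2154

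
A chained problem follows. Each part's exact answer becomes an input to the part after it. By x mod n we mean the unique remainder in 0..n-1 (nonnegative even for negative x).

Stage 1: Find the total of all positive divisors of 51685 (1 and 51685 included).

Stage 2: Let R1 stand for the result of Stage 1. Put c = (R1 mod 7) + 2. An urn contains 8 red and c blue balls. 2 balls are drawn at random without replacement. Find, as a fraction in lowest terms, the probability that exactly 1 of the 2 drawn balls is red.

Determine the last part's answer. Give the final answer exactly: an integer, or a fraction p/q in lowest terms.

24/55

Stage 1: 51685 = 5 * 10337; sigma = (1 + 5) * (1 + 10337) = 6 * 10338 = 62028; answer 62028
Stage 2: R1 = 62028; c = 3; total draws C(11,2) = 55; favorable C(8,1)*C(3,1) = 24; P = 24/55; answer 24/55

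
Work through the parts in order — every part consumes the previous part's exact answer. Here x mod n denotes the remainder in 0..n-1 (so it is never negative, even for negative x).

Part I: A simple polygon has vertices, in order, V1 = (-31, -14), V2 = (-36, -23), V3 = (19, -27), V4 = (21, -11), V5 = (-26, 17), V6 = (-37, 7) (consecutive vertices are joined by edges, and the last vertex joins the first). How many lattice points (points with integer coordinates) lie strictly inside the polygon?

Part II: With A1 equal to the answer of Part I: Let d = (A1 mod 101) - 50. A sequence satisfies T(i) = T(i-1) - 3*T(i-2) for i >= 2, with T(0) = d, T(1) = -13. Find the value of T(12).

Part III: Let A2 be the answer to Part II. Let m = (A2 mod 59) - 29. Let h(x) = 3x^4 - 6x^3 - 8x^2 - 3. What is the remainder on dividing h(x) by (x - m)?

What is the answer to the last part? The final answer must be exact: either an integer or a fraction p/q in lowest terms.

1968778

Part I: cross terms: (-31*-23 - -36*-14)=209, (-36*-27 - 19*-23)=1409, (19*-11 - 21*-27)=358, (21*17 - -26*-11)=71, (-26*7 - -37*17)=447, (-37*-14 - -31*7)=735; twice the area = |3229| = 3229; area = 3229/2; boundary points = 1 + 1 + 2 + 1 + 1 + 3 = 9; strictly interior points = area - boundary/2 + 1 = 1611; answer 1611
Part II: A1 = 1611; d = 46; T(2) = 1*(-13) - 3*(46) = -151; iterating: T(2)=-151, T(3)=-112, T(4)=341, T(5)=677, T(6)=-346, T(7)=-2377, T(8)=-1339, T(9)=5792, T(10)=9809, T(11)=-7567, T(12)=-36994; answer -36994
Part III: A2 = -36994; m = 29; remainder = value at the root: 3*(29)^4 - 6*(29)^3 - 8*(29)^2 - 3 = (2121843) + (-146334) + (-6728) + (-3) = 1968778; answer 1968778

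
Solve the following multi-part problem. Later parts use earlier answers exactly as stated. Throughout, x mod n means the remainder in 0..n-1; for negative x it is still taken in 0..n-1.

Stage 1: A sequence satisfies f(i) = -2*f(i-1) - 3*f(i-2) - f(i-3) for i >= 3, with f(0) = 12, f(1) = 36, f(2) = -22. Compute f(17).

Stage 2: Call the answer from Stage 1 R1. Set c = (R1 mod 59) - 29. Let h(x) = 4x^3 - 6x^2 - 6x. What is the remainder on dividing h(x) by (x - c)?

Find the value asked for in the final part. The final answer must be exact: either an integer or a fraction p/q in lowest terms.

Stage 1: f(3) = -2*(-22) - 3*(36) - 1*(12) = -76; iterating: f(3)=-76, f(4)=182, f(5)=-114, f(6)=-242, f(7)=644, f(8)=-448, f(9)=-794, f(10)=2288, f(11)=-1746, f(12)=-2578, f(13)=8106, f(14)=-6732, f(15)=-8276, f(16)=28642, f(17)=-25724; answer -25724
Stage 2: R1 = -25724; c = -29; remainder = value at the root: 4*(-29)^3 - 6*(-29)^2 - 6*(-29)^1 = (-97556) + (-5046) + (174) = -102428; answer -102428

-102428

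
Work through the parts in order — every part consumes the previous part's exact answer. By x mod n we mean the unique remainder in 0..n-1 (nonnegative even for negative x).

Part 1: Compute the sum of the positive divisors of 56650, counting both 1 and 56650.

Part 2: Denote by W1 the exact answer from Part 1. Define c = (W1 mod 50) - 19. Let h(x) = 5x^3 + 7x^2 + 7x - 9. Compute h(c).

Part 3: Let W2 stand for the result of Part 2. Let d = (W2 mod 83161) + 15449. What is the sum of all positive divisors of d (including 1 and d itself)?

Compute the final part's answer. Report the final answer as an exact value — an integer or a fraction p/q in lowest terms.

Part 1: 56650 = 2 * 5^2 * 11 * 103; sigma = (1 + 2) * (1 + 5 + 25) * (1 + 11) * (1 + 103) = 3 * 31 * 12 * 104 = 116064; answer 116064
Part 2: W1 = 116064; c = -5; 5*(-5)^3 + 7*(-5)^2 + 7*(-5)^1 - 9 = (-625) + (175) + (-35) + (-9) = -494; answer -494
Part 3: W2 = -494; d = 98116; 98116 = 2^2 * 19 * 1291; sigma = (1 + 2 + 4) * (1 + 19) * (1 + 1291) = 7 * 20 * 1292 = 180880; answer 180880

180880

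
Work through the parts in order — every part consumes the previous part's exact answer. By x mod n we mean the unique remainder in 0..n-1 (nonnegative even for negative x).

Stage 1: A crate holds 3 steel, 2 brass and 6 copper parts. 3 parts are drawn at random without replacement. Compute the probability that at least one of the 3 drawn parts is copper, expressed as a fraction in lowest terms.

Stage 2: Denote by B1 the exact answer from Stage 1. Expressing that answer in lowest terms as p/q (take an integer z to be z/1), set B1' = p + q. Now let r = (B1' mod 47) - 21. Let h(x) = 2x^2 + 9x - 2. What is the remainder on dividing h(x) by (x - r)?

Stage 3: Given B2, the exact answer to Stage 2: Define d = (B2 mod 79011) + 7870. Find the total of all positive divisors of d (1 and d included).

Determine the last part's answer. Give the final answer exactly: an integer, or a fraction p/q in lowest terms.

Stage 1: total draws C(11,3) = 165; complement C(5,3) = 10; favorable 165 - 10 = 155; P = 31/33; answer 31/33
Stage 2: B1 = 31/33; threaded value p + q = 64; r = -4; remainder = value at the root: 2*(-4)^2 + 9*(-4)^1 - 2 = (32) + (-36) + (-2) = -6; answer -6
Stage 3: B2 = -6; d = 86875; 86875 = 5^4 * 139; sigma = (1 + 5 + 25 + 125 + 625) * (1 + 139) = 781 * 140 = 109340; answer 109340

109340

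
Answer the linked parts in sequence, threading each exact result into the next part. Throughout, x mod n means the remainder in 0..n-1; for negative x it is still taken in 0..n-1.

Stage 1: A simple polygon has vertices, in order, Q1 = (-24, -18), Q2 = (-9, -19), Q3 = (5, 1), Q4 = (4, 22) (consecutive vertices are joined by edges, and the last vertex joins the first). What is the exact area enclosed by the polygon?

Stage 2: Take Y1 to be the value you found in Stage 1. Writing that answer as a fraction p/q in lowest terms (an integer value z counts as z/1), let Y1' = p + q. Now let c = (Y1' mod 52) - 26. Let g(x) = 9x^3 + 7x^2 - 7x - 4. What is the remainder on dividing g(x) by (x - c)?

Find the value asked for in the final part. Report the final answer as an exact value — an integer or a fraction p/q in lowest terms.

Stage 1: cross terms: (-24*-19 - -9*-18)=294, (-9*1 - 5*-19)=86, (5*22 - 4*1)=106, (4*-18 - -24*22)=456; twice the area = |942| = 942; area = 471; answer 471
Stage 2: Y1 = 471; threaded value p + q = 472; c = -22; remainder = value at the root: 9*(-22)^3 + 7*(-22)^2 - 7*(-22)^1 - 4 = (-95832) + (3388) + (154) + (-4) = -92294; answer -92294

-92294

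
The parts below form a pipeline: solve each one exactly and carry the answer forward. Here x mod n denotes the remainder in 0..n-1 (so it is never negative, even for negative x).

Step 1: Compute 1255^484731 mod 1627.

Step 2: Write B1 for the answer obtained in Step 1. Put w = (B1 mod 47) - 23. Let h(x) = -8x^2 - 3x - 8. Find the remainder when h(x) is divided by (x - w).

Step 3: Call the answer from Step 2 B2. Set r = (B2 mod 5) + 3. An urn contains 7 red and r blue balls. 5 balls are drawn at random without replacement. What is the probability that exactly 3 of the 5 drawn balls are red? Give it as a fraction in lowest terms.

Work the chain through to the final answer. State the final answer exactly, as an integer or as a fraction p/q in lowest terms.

175/396

Step 1: squarings mod 1627: 1255^1=1255, 1255^2=89, 1255^4=1413, 1255^8=240, 1255^16=655, 1255^32=1124, 1255^64=824, 1255^128=517, 1255^256=461, 1255^512=1011, 1255^1024=365, 1255^2048=1438, 1255^4096=1554, 1255^8192=448, 1255^16384=583, 1255^32768=1473, 1255^65536=938, 1255^131072=1264, 1255^262144=1609; 1255^484731 = 1255^1 * 1255^2 * 1255^8 * 1255^16 * 1255^32 * 1255^64 * 1255^256 * 1255^1024 * 1255^8192 * 1255^16384 * 1255^65536 * 1255^131072 * 1255^262144 = 1213 (mod 1627); answer 1213
Step 2: B1 = 1213; w = 15; remainder = value at the root: -8*(15)^2 - 3*(15)^1 - 8 = (-1800) + (-45) + (-8) = -1853; answer -1853
Step 3: B2 = -1853; r = 5; total draws C(12,5) = 792; favorable C(7,3)*C(5,2) = 350; P = 175/396; answer 175/396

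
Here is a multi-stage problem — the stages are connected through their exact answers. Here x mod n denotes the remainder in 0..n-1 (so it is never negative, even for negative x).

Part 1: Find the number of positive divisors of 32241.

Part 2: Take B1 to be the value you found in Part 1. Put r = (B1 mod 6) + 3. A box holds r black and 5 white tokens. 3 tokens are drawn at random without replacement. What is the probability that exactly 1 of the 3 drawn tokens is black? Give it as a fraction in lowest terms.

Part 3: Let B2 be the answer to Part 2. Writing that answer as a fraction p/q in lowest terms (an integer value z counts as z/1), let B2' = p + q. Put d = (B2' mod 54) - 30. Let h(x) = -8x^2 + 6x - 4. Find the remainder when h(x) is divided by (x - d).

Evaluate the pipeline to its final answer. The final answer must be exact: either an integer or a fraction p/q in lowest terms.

Part 1: 32241 = 3 * 11 * 977; number of divisors = (1+1) * (1+1) * (1+1) = 8; answer 8
Part 2: B1 = 8; r = 5; total draws C(10,3) = 120; favorable C(5,1)*C(5,2) = 50; P = 5/12; answer 5/12
Part 3: B2 = 5/12; threaded value p + q = 17; d = -13; remainder = value at the root: -8*(-13)^2 + 6*(-13)^1 - 4 = (-1352) + (-78) + (-4) = -1434; answer -1434

-1434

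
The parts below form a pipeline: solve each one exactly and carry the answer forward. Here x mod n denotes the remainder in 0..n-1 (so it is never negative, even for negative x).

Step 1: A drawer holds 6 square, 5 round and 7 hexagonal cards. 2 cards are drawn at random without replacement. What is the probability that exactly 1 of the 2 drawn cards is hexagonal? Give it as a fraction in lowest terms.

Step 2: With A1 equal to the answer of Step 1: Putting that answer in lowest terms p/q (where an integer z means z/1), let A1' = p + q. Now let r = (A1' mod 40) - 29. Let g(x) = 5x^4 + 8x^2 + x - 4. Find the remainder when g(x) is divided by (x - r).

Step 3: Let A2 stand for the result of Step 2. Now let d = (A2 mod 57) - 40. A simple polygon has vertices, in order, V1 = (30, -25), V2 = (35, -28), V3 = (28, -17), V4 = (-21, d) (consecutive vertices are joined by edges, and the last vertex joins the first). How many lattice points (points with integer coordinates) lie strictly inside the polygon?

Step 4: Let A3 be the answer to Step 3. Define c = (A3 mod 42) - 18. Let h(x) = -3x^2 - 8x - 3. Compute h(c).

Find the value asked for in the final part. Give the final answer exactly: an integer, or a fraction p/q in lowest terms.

Step 1: total draws C(18,2) = 153; favorable C(7,1)*C(11,1) = 77; P = 77/153; answer 77/153
Step 2: A1 = 77/153; threaded value p + q = 230; r = 1; remainder = value at the root: 5*(1)^4 + 8*(1)^2 + 1*(1)^1 - 4 = (5) + (8) + (1) + (-4) = 10; answer 10
Step 3: A2 = 10; d = -30; cross terms: (30*-28 - 35*-25)=35, (35*-17 - 28*-28)=189, (28*-30 - -21*-17)=-1197, (-21*-25 - 30*-30)=1425; twice the area = |452| = 452; area = 226; boundary points = 1 + 1 + 1 + 1 = 4; strictly interior points = area - boundary/2 + 1 = 225; answer 225
Step 4: A3 = 225; c = -3; -3*(-3)^2 - 8*(-3)^1 - 3 = (-27) + (24) + (-3) = -6; answer -6

-6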